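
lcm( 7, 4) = 28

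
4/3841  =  4/3841=0.00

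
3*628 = 1884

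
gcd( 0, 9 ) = 9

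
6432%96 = 0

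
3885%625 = 135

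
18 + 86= 104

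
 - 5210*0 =0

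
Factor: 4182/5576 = 2^( - 2)*3^1 = 3/4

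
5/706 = 5/706 = 0.01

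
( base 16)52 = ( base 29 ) 2O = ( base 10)82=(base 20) 42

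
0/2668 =0 = 0.00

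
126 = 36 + 90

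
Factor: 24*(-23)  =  -552 = -2^3*3^1*23^1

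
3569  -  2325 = 1244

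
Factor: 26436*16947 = 448010892 = 2^2*3^3*7^1*  269^1*2203^1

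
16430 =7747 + 8683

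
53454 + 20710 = 74164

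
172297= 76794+95503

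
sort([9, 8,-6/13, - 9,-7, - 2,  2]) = [ -9,  -  7, - 2, - 6/13, 2,8,9 ]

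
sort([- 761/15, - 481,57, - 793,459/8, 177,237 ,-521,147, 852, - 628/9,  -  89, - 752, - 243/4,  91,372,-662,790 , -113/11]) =[-793, - 752 , - 662, -521, - 481, - 89,- 628/9, - 243/4, - 761/15, - 113/11 , 57 , 459/8, 91 , 147, 177, 237, 372 , 790, 852 ] 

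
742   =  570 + 172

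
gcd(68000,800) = 800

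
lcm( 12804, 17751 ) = 781044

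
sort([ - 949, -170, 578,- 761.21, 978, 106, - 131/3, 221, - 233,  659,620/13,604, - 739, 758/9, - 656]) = [ - 949, - 761.21,-739, - 656,-233, - 170,-131/3,620/13, 758/9, 106, 221,578, 604,659, 978] 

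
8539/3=8539/3 = 2846.33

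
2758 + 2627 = 5385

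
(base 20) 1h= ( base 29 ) 18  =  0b100101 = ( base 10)37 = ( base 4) 211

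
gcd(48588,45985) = 1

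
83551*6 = 501306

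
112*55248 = 6187776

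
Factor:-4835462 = - 2^1*19^1*127249^1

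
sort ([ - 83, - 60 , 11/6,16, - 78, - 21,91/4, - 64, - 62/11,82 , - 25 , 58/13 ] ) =[ - 83, - 78, - 64 , -60, - 25, - 21, - 62/11, 11/6, 58/13,16,91/4, 82 ] 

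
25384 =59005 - 33621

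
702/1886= 351/943 =0.37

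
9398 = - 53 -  - 9451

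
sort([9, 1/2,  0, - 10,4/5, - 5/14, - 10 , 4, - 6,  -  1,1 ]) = [ - 10, - 10, - 6, - 1,  -  5/14, 0,1/2,4/5,1 , 4, 9] 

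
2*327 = 654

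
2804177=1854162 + 950015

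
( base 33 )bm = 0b110000001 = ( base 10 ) 385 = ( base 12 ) 281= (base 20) j5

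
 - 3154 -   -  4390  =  1236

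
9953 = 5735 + 4218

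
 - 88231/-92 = 959 + 3/92= 959.03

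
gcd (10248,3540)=12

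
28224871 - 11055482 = 17169389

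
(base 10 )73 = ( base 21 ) 3A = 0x49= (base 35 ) 23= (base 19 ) 3g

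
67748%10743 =3290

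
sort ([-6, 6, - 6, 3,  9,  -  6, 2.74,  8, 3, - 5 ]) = [ - 6,-6,-6,-5,2.74, 3,3, 6 , 8,9]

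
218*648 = 141264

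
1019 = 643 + 376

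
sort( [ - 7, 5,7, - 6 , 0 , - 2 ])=[ - 7,  -  6, - 2, 0,5 , 7 ] 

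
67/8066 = 67/8066= 0.01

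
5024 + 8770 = 13794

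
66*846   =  55836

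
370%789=370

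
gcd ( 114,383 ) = 1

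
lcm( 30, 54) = 270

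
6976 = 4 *1744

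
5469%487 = 112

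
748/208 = 3 + 31/52 = 3.60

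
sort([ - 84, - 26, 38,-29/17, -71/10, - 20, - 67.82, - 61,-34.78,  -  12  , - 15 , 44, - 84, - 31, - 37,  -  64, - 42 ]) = [ - 84, - 84 ,-67.82,-64, - 61, - 42, - 37, - 34.78, - 31 , -26, - 20,-15  , - 12, - 71/10, - 29/17, 38,44]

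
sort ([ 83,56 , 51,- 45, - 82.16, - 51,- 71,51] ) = [  -  82.16, - 71,-51 ,  -  45,  51,51,56, 83]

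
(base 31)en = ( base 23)jk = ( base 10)457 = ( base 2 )111001001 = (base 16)1c9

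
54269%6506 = 2221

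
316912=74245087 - 73928175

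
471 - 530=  - 59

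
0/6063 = 0 = 0.00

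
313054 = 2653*118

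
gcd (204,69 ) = 3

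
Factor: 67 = 67^1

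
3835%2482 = 1353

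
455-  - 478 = 933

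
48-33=15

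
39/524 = 39/524 = 0.07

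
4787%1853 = 1081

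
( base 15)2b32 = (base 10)9272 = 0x2438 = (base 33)8gw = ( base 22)j3a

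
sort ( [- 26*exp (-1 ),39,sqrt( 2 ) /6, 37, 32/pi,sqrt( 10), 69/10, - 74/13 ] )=[ - 26*exp( - 1), - 74/13 , sqrt( 2)/6,sqrt (10 ),69/10, 32/pi,37,39]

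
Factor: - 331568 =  - 2^4*17^1*23^1*53^1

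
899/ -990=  -899/990 = - 0.91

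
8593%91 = 39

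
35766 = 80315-44549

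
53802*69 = 3712338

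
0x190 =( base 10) 400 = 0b110010000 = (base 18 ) 144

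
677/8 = 84+5/8=84.62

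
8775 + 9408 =18183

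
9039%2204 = 223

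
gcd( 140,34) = 2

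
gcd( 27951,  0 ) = 27951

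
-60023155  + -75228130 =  - 135251285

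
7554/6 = 1259 = 1259.00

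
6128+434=6562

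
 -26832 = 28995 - 55827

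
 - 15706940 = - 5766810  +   - 9940130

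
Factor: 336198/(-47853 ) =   -  2^1*  3^( - 1)*13^(  -  1 )*137^1 = - 274/39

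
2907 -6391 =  - 3484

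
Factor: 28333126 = 2^1 *101^1*140263^1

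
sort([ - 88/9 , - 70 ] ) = [  -  70, - 88/9] 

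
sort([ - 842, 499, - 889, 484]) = [ - 889, - 842,484, 499]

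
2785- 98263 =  - 95478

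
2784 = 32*87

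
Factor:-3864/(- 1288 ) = 3 = 3^1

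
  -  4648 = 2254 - 6902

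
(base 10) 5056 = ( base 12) 2b14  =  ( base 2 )1001111000000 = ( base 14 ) 1bb2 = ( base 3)20221021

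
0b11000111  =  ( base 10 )199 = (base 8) 307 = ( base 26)7H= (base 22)91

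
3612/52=903/13= 69.46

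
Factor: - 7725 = -3^1*5^2*103^1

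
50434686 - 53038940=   -2604254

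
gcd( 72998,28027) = 1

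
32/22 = 1 + 5/11=1.45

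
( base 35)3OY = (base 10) 4549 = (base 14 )192D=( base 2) 1000111000101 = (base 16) 11c5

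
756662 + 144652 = 901314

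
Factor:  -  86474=  -  2^1*43237^1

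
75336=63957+11379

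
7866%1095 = 201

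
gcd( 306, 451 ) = 1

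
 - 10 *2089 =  - 20890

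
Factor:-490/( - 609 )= 2^1* 3^( -1)*5^1*7^1*29^( - 1 )= 70/87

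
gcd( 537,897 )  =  3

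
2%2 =0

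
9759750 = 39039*250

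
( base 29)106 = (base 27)14A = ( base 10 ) 847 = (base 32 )QF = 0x34F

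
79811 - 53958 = 25853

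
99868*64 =6391552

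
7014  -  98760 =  - 91746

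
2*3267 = 6534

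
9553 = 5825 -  - 3728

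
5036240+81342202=86378442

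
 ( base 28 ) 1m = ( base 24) 22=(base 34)1G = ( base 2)110010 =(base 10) 50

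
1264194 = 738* 1713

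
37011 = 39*949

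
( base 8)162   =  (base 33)3f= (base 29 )3r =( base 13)8A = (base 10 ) 114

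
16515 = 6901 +9614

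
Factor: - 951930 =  - 2^1 * 3^2* 5^1*7^1*1511^1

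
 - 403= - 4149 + 3746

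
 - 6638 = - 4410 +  - 2228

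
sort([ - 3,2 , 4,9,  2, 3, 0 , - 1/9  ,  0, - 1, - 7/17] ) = [ - 3 ,- 1,-7/17, - 1/9,0,  0,2,2,3,4, 9] 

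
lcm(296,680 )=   25160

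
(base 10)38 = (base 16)26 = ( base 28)1a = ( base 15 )28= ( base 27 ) 1b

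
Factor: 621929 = 7^1*11^1 * 41^1*197^1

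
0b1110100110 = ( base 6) 4154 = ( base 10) 934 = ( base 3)1021121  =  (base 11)77A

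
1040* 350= 364000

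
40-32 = 8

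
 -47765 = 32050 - 79815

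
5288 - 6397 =-1109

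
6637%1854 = 1075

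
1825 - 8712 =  - 6887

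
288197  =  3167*91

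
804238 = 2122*379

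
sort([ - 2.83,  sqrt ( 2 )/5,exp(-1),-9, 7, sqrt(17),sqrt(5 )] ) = [-9,-2.83,  sqrt( 2 ) /5,exp(-1 ), sqrt(5), sqrt( 17 ),7]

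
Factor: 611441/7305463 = 11^(-1) * 611441^1*664133^( - 1 )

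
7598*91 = 691418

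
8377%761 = 6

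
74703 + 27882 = 102585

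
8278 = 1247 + 7031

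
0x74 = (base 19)62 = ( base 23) 51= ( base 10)116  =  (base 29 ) 40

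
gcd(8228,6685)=1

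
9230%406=298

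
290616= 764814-474198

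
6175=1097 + 5078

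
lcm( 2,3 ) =6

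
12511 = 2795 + 9716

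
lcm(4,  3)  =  12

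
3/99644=3/99644 = 0.00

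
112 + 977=1089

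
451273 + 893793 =1345066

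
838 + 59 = 897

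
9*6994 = 62946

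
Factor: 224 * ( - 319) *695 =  - 2^5 *5^1*7^1*11^1*29^1*139^1 = - 49661920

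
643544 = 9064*71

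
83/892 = 83/892 = 0.09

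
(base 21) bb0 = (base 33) 4m0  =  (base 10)5082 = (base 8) 11732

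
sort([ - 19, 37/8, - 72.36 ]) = [-72.36, - 19,37/8] 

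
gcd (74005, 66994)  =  779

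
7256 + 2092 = 9348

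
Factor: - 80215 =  - 5^1 * 61^1*263^1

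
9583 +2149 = 11732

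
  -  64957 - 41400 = - 106357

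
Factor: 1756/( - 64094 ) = -2^1*73^( - 1 )=- 2/73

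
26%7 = 5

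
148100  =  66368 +81732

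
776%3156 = 776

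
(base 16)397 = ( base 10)919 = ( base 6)4131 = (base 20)25j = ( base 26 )199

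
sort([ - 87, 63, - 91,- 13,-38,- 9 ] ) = [  -  91, - 87,  -  38,-13, -9,63] 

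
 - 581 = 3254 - 3835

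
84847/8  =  10605+7/8=10605.88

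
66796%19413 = 8557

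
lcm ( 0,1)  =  0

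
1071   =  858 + 213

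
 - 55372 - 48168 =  - 103540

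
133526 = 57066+76460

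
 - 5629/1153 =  - 5629/1153 = - 4.88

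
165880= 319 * 520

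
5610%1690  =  540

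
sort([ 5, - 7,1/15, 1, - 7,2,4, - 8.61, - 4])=[ - 8.61, - 7, - 7,-4,1/15, 1,2,4, 5 ] 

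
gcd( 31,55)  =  1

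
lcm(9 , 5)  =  45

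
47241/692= 47241/692 = 68.27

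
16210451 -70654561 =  - 54444110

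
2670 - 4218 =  - 1548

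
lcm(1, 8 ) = 8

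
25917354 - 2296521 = 23620833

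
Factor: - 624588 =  - 2^2*3^1 *23^1 * 31^1  *73^1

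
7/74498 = 7/74498 = 0.00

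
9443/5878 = 9443/5878 = 1.61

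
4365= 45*97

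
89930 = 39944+49986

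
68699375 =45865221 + 22834154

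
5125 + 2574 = 7699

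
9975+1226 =11201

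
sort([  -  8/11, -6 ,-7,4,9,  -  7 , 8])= [ - 7, - 7, - 6 ,  -  8/11,4, 8,  9] 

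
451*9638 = 4346738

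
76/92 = 19/23 = 0.83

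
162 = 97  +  65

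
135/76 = 1 + 59/76 = 1.78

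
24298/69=352 + 10/69 = 352.14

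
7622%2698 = 2226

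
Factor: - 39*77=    - 3^1 *7^1*11^1 *13^1= - 3003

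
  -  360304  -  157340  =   -517644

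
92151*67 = 6174117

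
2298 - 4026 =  - 1728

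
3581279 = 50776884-47195605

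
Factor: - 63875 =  - 5^3*7^1 * 73^1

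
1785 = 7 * 255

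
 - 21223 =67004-88227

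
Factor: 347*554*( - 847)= - 2^1*7^1*11^2*277^1*347^1=-162825586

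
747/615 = 249/205 = 1.21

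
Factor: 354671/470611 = 673/893 =19^( - 1 )*47^( - 1 ) * 673^1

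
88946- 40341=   48605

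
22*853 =18766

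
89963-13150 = 76813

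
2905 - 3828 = - 923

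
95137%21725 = 8237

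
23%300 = 23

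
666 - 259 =407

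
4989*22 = 109758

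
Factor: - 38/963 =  - 2^1  *  3^(  -  2)*19^1*107^( - 1 )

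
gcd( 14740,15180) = 220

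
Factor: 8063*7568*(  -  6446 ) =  - 2^5*11^3*  43^1*293^1*733^1 = - 393339973664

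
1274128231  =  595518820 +678609411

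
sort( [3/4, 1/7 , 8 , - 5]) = [ - 5 , 1/7 , 3/4,8] 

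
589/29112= 589/29112   =  0.02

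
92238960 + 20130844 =112369804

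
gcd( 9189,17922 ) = 3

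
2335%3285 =2335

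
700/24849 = 700/24849=0.03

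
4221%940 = 461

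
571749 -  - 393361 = 965110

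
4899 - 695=4204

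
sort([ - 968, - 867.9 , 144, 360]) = [ -968 , - 867.9 , 144,360 ]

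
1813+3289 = 5102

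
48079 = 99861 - 51782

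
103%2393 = 103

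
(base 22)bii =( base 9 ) 7775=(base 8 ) 13152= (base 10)5738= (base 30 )6b8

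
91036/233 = 91036/233 = 390.71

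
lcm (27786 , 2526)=27786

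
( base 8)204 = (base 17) 7D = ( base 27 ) 4o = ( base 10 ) 132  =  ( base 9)156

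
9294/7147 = 1 + 2147/7147 = 1.30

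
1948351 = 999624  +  948727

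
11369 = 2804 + 8565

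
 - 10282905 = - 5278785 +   -  5004120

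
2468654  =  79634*31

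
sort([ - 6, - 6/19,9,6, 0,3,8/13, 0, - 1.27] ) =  [ - 6,-1.27, - 6/19, 0,0, 8/13,  3, 6,9 ] 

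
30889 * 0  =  0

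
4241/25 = 169+16/25  =  169.64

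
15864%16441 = 15864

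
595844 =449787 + 146057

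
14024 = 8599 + 5425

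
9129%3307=2515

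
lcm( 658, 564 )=3948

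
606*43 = 26058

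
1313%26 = 13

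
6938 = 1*6938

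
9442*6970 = 65810740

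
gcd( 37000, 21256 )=8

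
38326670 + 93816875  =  132143545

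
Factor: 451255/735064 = 2^( - 3) * 5^1*7^1*11^( - 1 ) * 8353^(-1)*12893^1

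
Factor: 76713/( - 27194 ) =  -2^( - 1 )*3^1*7^1*13^1*281^1*13597^ (- 1) 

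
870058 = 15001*58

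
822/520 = 411/260 = 1.58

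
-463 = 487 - 950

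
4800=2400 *2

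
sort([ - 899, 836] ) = [ - 899,836 ] 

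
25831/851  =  25831/851= 30.35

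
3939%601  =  333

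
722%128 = 82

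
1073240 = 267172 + 806068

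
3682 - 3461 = 221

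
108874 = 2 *54437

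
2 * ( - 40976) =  -81952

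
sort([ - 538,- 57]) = [ - 538,-57]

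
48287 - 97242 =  - 48955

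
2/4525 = 2/4525  =  0.00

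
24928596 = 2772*8993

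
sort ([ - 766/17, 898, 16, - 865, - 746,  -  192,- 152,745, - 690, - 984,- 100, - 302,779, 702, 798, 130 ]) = [  -  984, - 865,-746,- 690, - 302, - 192,- 152, - 100,-766/17, 16,  130, 702, 745 , 779, 798, 898 ] 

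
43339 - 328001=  - 284662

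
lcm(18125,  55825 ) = 1395625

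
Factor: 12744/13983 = 2^3*3^2*79^( - 1) =72/79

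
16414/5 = 16414/5= 3282.80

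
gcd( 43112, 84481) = 1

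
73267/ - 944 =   -  73267/944=-  77.61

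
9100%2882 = 454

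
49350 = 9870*5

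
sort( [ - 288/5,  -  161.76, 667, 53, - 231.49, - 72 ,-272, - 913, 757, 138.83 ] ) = [-913 , - 272, - 231.49, - 161.76, - 72, - 288/5, 53 , 138.83,  667 , 757]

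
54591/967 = 54591/967 = 56.45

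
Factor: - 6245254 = -2^1*3122627^1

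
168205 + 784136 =952341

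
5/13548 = 5/13548 = 0.00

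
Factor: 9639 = 3^4*7^1 *17^1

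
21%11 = 10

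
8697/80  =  108 + 57/80 = 108.71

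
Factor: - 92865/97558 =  - 2^( -1)*3^1 * 5^1*41^1*151^1 * 48779^( - 1)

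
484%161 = 1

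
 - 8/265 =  - 8/265 = -  0.03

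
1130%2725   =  1130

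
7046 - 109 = 6937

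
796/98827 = 796/98827= 0.01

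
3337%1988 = 1349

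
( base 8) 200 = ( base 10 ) 128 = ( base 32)40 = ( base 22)5i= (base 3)11202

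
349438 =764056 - 414618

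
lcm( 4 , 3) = 12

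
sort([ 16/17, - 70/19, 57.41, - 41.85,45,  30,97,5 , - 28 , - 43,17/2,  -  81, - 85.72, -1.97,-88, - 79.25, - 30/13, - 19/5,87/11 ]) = [ - 88, - 85.72,- 81,-79.25, - 43, - 41.85, - 28, - 19/5, - 70/19, - 30/13,- 1.97, 16/17, 5,87/11,17/2,  30 , 45,57.41, 97]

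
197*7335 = 1444995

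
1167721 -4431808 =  - 3264087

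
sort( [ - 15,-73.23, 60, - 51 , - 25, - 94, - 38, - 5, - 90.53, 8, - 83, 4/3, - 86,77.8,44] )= [ - 94,- 90.53, - 86 , - 83 , - 73.23, - 51 ,  -  38, - 25, - 15 , - 5,4/3,  8,44,  60, 77.8 ] 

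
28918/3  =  28918/3= 9639.33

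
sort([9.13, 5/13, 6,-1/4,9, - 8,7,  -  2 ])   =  [ - 8 ,  -  2, - 1/4,5/13, 6, 7, 9, 9.13]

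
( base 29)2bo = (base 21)4c9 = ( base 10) 2025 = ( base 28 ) 2G9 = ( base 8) 3751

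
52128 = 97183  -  45055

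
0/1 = 0 = 0.00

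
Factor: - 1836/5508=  - 1/3 = -3^(- 1)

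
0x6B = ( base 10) 107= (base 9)128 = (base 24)4b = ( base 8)153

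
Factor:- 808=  - 2^3*101^1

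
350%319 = 31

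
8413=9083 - 670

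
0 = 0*25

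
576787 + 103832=680619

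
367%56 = 31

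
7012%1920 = 1252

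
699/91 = 7 + 62/91  =  7.68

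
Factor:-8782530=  - 2^1*3^1*5^1*167^1*1753^1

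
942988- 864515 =78473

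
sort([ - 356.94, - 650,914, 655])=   [ - 650, - 356.94, 655,914]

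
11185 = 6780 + 4405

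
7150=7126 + 24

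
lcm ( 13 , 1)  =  13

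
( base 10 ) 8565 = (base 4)2011311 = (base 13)3b8b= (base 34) 7DV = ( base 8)20565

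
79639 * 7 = 557473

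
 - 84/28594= - 1 + 14255/14297 = - 0.00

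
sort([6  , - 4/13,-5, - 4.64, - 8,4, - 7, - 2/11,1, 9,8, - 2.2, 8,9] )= [ - 8,-7 , - 5, - 4.64, - 2.2,  -  4/13, - 2/11, 1, 4,6, 8, 8,9,9]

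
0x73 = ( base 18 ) 67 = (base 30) 3p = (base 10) 115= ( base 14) 83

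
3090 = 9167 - 6077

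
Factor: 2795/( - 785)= -559/157 =-  13^1*43^1*157^ ( - 1 ) 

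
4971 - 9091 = -4120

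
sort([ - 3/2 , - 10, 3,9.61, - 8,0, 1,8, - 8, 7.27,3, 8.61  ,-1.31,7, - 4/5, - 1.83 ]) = [-10,  -  8, - 8, - 1.83, - 3/2, - 1.31, - 4/5,0,1, 3,  3, 7,7.27,8, 8.61,9.61 ]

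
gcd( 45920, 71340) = 820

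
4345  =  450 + 3895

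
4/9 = 4/9 = 0.44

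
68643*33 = 2265219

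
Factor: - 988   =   - 2^2*13^1*19^1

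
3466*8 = 27728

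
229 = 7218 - 6989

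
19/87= 19/87 = 0.22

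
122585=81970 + 40615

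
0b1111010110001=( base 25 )ce7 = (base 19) 12EA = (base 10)7857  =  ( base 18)1649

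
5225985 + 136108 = 5362093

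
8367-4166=4201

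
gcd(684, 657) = 9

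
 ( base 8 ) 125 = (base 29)2R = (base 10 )85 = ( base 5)320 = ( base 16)55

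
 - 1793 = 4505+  -6298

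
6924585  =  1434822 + 5489763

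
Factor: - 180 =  - 2^2*3^2*5^1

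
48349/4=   12087 + 1/4 =12087.25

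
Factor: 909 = 3^2*101^1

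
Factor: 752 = 2^4*47^1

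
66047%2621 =522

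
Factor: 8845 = 5^1*29^1*61^1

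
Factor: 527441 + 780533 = 1307974 =2^1 * 43^1*67^1*227^1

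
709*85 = 60265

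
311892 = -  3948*(-79) 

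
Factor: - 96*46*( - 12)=2^8 * 3^2*23^1 = 52992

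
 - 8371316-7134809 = -15506125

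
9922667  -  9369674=552993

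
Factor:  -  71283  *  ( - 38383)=3^1*131^1*293^1*23761^1=2736055389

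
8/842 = 4/421 =0.01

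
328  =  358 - 30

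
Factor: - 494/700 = -2^( - 1)*5^( -2 )*7^( - 1)*13^1  *  19^1 = -247/350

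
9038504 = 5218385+3820119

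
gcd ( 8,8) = 8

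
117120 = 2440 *48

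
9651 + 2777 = 12428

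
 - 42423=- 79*537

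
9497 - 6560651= - 6551154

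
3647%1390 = 867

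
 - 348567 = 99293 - 447860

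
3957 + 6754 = 10711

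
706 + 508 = 1214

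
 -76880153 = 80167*( - 959 )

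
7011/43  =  163  +  2/43 =163.05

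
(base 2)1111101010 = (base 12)6b6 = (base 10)1002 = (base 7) 2631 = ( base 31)11a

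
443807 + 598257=1042064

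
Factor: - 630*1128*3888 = - 2^8*3^8*5^1 * 7^1*47^1 = - 2762968320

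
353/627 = 353/627  =  0.56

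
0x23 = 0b100011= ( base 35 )10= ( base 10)35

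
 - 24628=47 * ( - 524)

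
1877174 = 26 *72199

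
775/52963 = 775/52963 = 0.01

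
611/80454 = 611/80454= 0.01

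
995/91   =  995/91  =  10.93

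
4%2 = 0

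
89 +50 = 139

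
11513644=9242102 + 2271542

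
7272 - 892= 6380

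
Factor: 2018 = 2^1*1009^1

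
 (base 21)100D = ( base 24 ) G2A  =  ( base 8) 22072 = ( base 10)9274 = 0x243a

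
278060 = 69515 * 4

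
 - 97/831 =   -  97/831 = -0.12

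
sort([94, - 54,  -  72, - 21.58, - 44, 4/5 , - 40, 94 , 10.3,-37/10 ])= [ - 72, - 54,-44 ,-40, - 21.58, - 37/10  ,  4/5, 10.3,94 , 94]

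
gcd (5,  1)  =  1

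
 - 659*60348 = - 39769332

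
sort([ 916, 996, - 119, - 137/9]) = [-119, - 137/9, 916, 996]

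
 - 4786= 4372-9158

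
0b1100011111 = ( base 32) OV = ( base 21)1H1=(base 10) 799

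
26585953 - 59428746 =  - 32842793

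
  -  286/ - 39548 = 143/19774=0.01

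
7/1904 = 1/272 = 0.00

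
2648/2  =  1324 =1324.00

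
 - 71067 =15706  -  86773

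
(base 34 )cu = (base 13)279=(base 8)666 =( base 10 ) 438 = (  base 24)I6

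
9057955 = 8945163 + 112792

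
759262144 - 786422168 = -27160024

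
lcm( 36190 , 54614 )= 3003770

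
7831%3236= 1359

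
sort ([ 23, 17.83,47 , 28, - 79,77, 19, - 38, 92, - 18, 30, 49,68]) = [ - 79, - 38, - 18 , 17.83, 19,  23,28, 30,  47, 49,68,  77 , 92] 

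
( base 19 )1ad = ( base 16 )234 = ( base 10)564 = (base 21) 15I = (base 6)2340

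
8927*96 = 856992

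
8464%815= 314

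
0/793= 0 = 0.00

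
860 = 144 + 716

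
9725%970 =25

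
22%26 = 22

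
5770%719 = 18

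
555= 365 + 190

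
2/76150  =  1/38075 = 0.00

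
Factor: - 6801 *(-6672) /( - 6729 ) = -2^4*3^1*139^1*2243^( - 1 )*2267^1 = - 15125424/2243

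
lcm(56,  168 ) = 168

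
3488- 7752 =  - 4264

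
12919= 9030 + 3889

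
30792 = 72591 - 41799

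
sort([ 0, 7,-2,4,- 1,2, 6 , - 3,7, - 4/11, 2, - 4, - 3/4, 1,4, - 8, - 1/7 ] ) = [ - 8, - 4, - 3, - 2, - 1, - 3/4,  -  4/11, - 1/7, 0, 1,2,2, 4, 4, 6,7, 7]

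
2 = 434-432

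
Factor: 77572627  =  11^1*7052057^1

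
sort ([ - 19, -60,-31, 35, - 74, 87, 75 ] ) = [ - 74,  -  60,- 31, - 19 , 35, 75,87]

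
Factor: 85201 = 85201^1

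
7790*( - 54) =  - 420660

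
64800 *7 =453600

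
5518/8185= 5518/8185=   0.67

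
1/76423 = 1/76423  =  0.00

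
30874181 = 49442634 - 18568453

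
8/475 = 8/475 = 0.02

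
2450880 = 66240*37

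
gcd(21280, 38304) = 4256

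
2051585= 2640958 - 589373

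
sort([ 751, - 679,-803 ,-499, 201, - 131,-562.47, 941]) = [ - 803, -679,- 562.47, - 499,-131 , 201,751,  941]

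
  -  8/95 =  - 8/95 = -0.08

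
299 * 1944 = 581256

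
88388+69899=158287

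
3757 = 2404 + 1353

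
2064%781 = 502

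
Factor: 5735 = 5^1*31^1*37^1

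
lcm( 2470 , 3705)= 7410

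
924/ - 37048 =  - 1 + 821/842 = - 0.02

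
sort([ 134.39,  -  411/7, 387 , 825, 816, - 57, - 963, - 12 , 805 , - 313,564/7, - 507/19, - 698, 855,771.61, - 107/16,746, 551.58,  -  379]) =[ - 963, - 698, - 379,- 313,-411/7, - 57,-507/19, - 12, - 107/16, 564/7,  134.39, 387, 551.58, 746, 771.61,805, 816, 825 , 855 ] 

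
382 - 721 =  - 339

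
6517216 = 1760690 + 4756526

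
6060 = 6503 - 443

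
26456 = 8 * 3307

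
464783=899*517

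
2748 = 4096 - 1348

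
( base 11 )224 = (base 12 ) 1A4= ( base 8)414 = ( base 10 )268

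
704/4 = 176 = 176.00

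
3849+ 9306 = 13155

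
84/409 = 84/409 = 0.21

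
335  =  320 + 15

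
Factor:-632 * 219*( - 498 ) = 68927184 = 2^4*3^2*73^1*79^1*83^1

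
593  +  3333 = 3926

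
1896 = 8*237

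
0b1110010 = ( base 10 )114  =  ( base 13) 8A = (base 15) 79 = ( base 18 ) 66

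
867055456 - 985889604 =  - 118834148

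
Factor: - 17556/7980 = -5^( - 1)*11^1 = - 11/5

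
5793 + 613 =6406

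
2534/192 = 1267/96 = 13.20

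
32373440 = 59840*541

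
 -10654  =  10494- 21148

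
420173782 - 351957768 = 68216014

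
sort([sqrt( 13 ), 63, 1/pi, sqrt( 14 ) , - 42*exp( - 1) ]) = [-42 * exp (-1 ), 1/pi, sqrt(13),sqrt (14),63]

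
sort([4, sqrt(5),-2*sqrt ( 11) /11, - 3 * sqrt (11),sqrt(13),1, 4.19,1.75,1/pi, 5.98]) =[  -  3*sqrt (11 ), - 2*sqrt (11)/11,1/pi,1, 1.75, sqrt( 5 ),sqrt( 13 ),4,4.19 , 5.98] 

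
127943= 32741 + 95202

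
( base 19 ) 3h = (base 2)1001010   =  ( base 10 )74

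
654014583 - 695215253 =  - 41200670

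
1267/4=1267/4 = 316.75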